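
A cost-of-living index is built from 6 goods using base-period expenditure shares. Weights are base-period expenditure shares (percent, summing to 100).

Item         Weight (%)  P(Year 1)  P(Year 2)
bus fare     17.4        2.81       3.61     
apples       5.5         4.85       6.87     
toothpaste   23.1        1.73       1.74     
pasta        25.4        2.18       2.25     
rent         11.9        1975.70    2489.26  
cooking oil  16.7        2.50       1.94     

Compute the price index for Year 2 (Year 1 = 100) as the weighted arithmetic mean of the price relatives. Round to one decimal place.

bus fare: 17.4 × (3.61/2.81) = 17.4 × 1.284698 = 22.3537
apples: 5.5 × (6.87/4.85) = 5.5 × 1.416495 = 7.7907
toothpaste: 23.1 × (1.74/1.73) = 23.1 × 1.005780 = 23.2335
pasta: 25.4 × (2.25/2.18) = 25.4 × 1.032110 = 26.2156
rent: 11.9 × (2489.26/1975.70) = 11.9 × 1.259938 = 14.9933
cooking oil: 16.7 × (1.94/2.50) = 16.7 × 0.776000 = 12.9592
Index = Σ wᵢ·(p₁ᵢ/p₀ᵢ) = 22.3537 + 7.7907 + 23.2335 + 26.2156 + 14.9933 + 12.9592 = 107.5460

107.5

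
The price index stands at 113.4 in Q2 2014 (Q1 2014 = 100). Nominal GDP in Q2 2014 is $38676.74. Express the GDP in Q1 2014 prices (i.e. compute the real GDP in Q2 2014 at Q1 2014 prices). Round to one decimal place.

34106.5

Real = Nominal ÷ (Index/100) = 38676.74 ÷ (113.4/100)
     = 38676.74 ÷ 1.134 = 34106.4727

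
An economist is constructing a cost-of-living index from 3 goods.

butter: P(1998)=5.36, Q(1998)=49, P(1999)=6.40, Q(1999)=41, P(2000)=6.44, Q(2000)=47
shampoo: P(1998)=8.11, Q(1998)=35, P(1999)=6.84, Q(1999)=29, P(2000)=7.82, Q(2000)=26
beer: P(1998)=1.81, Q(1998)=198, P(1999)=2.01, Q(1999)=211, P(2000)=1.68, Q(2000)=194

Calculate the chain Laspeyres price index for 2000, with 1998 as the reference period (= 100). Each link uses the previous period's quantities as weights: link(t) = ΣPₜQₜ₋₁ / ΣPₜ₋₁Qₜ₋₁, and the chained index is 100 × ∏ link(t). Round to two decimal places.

100.40

Link 1998→1999:
ΣP(1999)Q(1998) = 6.40×49 + 6.84×35 + 2.01×198 = 313.6 + 239.4 + 397.98 = 950.98
ΣP(1998)Q(1998) = 5.36×49 + 8.11×35 + 1.81×198 = 262.64 + 283.85 + 358.38 = 904.87
link = 950.98/904.87 = 1.050958
Link 1999→2000:
ΣP(2000)Q(1999) = 6.44×41 + 7.82×29 + 1.68×211 = 264.04 + 226.78 + 354.48 = 845.3
ΣP(1999)Q(1999) = 6.40×41 + 6.84×29 + 2.01×211 = 262.4 + 198.36 + 424.11 = 884.87
link = 845.3/884.87 = 0.955282
Chained index = 100 × 1.050958 × 0.955282 = 100.3960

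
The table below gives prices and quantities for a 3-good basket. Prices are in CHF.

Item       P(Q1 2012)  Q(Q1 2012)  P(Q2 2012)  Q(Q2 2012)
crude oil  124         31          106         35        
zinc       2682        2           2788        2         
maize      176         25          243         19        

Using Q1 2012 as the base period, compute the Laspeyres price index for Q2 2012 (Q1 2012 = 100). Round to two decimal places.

109.77

Laspeyres price index uses base-period quantities as weights.
ΣP(Q2 2012)·Q(Q1 2012) = 106×31 + 2788×2 + 243×25 = 3286 + 5576 + 6075 = 14937
ΣP(Q1 2012)·Q(Q1 2012) = 124×31 + 2682×2 + 176×25 = 3844 + 5364 + 4400 = 13608
Index = 14937 / 13608 × 100 = 109.7663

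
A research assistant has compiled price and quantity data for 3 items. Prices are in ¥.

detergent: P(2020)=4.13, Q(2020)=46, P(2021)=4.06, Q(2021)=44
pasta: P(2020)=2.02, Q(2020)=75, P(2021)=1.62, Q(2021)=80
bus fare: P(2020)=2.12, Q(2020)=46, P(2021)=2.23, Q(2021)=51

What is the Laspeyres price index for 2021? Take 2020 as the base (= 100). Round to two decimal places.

93.59

Laspeyres price index uses base-period quantities as weights.
ΣP(2021)·Q(2020) = 4.06×46 + 1.62×75 + 2.23×46 = 186.76 + 121.5 + 102.58 = 410.84
ΣP(2020)·Q(2020) = 4.13×46 + 2.02×75 + 2.12×46 = 189.98 + 151.5 + 97.52 = 439
Index = 410.84 / 439 × 100 = 93.5854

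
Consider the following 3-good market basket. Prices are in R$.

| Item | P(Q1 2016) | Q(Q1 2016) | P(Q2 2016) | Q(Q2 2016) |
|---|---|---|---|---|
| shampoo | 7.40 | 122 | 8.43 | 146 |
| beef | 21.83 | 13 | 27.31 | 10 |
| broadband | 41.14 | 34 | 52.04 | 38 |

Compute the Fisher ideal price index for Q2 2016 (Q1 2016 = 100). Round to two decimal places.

Laspeyres component (base-period weights):
ΣP(Q2 2016)Q(Q1 2016) = 8.43×122 + 27.31×13 + 52.04×34 = 1028.46 + 355.03 + 1769.36 = 3152.85
ΣP(Q1 2016)Q(Q1 2016) = 7.40×122 + 21.83×13 + 41.14×34 = 902.8 + 283.79 + 1398.76 = 2585.35
L = 3152.85 / 2585.35 × 100 = 121.9506
Paasche component (current-period weights):
ΣP(Q2 2016)Q(Q2 2016) = 8.43×146 + 27.31×10 + 52.04×38 = 1230.78 + 273.1 + 1977.52 = 3481.4
ΣP(Q1 2016)Q(Q2 2016) = 7.40×146 + 21.83×10 + 41.14×38 = 1080.4 + 218.3 + 1563.32 = 2862.02
P = 3481.4 / 2862.02 × 100 = 121.6414
Fisher = √(L × P) = √(121.9506 × 121.6414) = 121.7959

121.80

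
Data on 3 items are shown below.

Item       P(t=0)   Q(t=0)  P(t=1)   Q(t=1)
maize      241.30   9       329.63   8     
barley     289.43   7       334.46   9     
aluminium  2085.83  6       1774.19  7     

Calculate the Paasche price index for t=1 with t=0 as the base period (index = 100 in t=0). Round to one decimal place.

94.4

Paasche price index uses current-period quantities as weights.
ΣP(t=1)·Q(t=1) = 329.63×8 + 334.46×9 + 1774.19×7 = 2637.04 + 3010.14 + 12419.33 = 18066.51
ΣP(t=0)·Q(t=1) = 241.30×8 + 289.43×9 + 2085.83×7 = 1930.4 + 2604.87 + 14600.81 = 19136.08
Index = 18066.51 / 19136.08 × 100 = 94.4107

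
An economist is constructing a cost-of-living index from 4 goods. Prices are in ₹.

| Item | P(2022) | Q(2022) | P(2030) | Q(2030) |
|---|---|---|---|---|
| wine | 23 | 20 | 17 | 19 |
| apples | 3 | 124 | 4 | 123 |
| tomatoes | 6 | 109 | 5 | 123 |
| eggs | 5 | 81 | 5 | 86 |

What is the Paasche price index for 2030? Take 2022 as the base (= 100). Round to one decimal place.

Paasche price index uses current-period quantities as weights.
ΣP(2030)·Q(2030) = 17×19 + 4×123 + 5×123 + 5×86 = 323 + 492 + 615 + 430 = 1860
ΣP(2022)·Q(2030) = 23×19 + 3×123 + 6×123 + 5×86 = 437 + 369 + 738 + 430 = 1974
Index = 1860 / 1974 × 100 = 94.2249

94.2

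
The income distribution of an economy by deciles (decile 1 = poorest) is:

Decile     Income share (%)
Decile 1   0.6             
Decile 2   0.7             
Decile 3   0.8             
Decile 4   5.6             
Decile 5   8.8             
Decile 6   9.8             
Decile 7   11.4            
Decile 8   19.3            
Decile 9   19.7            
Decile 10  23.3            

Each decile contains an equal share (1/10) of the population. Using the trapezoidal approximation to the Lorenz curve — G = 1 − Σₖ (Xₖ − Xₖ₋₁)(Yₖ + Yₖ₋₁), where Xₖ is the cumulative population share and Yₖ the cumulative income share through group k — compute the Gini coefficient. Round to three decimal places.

Cumulative income shares Yₖ: 0.0060, 0.0130, 0.0210, 0.0770, 0.1650, 0.2630, 0.3770, 0.5700, 0.7670, 1.0000
Σ (Xₖ−Xₖ₋₁)(Yₖ+Yₖ₋₁) = (1/10)(0.0060+0.0000) + (1/10)(0.0130+0.0060) + (1/10)(0.0210+0.0130) + (1/10)(0.0770+0.0210) + (1/10)(0.1650+0.0770) + (1/10)(0.2630+0.1650) + (1/10)(0.3770+0.2630) + (1/10)(0.5700+0.3770) + (1/10)(0.7670+0.5700) + (1/10)(1.0000+0.7670)
  = 0.0006 + 0.0019 + 0.0034 + 0.0098 + 0.0242 + 0.0428 + 0.0640 + 0.0947 + 0.1337 + 0.1767 = 0.5518
G = 1 − 0.5518 = 0.4482

0.448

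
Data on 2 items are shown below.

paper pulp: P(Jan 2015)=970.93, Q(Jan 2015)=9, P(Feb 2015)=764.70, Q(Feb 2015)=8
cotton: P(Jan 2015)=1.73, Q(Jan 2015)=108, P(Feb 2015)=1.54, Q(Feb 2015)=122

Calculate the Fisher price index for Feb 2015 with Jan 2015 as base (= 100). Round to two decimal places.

Laspeyres component (base-period weights):
ΣP(Feb 2015)Q(Jan 2015) = 764.70×9 + 1.54×108 = 6882.3 + 166.32 = 7048.62
ΣP(Jan 2015)Q(Jan 2015) = 970.93×9 + 1.73×108 = 8738.37 + 186.84 = 8925.21
L = 7048.62 / 8925.21 × 100 = 78.9743
Paasche component (current-period weights):
ΣP(Feb 2015)Q(Feb 2015) = 764.70×8 + 1.54×122 = 6117.6 + 187.88 = 6305.48
ΣP(Jan 2015)Q(Feb 2015) = 970.93×8 + 1.73×122 = 7767.44 + 211.06 = 7978.5
P = 6305.48 / 7978.5 × 100 = 79.0309
Fisher = √(L × P) = √(78.9743 × 79.0309) = 79.0026

79.00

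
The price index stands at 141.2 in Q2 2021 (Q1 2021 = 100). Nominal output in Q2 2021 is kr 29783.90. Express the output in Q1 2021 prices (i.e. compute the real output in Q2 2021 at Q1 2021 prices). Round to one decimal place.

Real = Nominal ÷ (Index/100) = 29783.90 ÷ (141.2/100)
     = 29783.90 ÷ 1.412 = 21093.4136

21093.4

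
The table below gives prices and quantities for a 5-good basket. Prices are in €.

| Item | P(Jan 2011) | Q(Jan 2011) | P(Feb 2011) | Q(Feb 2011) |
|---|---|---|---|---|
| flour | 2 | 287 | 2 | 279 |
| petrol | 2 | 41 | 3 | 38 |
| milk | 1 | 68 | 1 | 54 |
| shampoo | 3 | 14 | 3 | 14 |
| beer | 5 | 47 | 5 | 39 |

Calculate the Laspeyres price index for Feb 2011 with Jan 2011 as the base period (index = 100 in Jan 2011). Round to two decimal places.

104.10

Laspeyres price index uses base-period quantities as weights.
ΣP(Feb 2011)·Q(Jan 2011) = 2×287 + 3×41 + 1×68 + 3×14 + 5×47 = 574 + 123 + 68 + 42 + 235 = 1042
ΣP(Jan 2011)·Q(Jan 2011) = 2×287 + 2×41 + 1×68 + 3×14 + 5×47 = 574 + 82 + 68 + 42 + 235 = 1001
Index = 1042 / 1001 × 100 = 104.0959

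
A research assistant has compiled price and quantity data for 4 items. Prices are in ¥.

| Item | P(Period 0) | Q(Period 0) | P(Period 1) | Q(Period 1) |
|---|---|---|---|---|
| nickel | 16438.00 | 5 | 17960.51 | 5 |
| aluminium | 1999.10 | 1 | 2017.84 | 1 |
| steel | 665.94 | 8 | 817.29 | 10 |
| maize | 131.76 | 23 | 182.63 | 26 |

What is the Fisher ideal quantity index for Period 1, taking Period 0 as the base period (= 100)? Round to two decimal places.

Laspeyres component (base-period weights):
ΣP(Period 0)Q(Period 1) = 16438.00×5 + 1999.10×1 + 665.94×10 + 131.76×26 = 82190 + 1999.1 + 6659.4 + 3425.76 = 94274.26
ΣP(Period 0)Q(Period 0) = 16438.00×5 + 1999.10×1 + 665.94×8 + 131.76×23 = 82190 + 1999.1 + 5327.52 + 3030.48 = 92547.1
L = 94274.26 / 92547.1 × 100 = 101.8662
Paasche component (current-period weights):
ΣP(Period 1)Q(Period 1) = 17960.51×5 + 2017.84×1 + 817.29×10 + 182.63×26 = 89802.55 + 2017.84 + 8172.9 + 4748.38 = 104741.67
ΣP(Period 1)Q(Period 0) = 17960.51×5 + 2017.84×1 + 817.29×8 + 182.63×23 = 89802.55 + 2017.84 + 6538.32 + 4200.49 = 102559.2
P = 104741.67 / 102559.2 × 100 = 102.1280
Fisher = √(L × P) = √(101.8662 × 102.1280) = 101.9970

102.00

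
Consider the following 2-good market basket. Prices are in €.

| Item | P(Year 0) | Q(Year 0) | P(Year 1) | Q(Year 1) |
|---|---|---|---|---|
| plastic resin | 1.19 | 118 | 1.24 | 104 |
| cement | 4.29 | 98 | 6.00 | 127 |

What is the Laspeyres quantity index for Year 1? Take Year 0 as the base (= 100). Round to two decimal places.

119.21

Laspeyres quantity index uses base-period prices as weights.
ΣP(Year 0)·Q(Year 1) = 1.19×104 + 4.29×127 = 123.76 + 544.83 = 668.59
ΣP(Year 0)·Q(Year 0) = 1.19×118 + 4.29×98 = 140.42 + 420.42 = 560.84
Index = 668.59 / 560.84 × 100 = 119.2123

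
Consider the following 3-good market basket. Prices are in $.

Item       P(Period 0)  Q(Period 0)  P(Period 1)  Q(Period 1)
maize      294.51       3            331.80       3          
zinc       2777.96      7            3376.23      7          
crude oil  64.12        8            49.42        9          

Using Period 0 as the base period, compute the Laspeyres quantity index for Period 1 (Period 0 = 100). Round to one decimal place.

100.3

Laspeyres quantity index uses base-period prices as weights.
ΣP(Period 0)·Q(Period 1) = 294.51×3 + 2777.96×7 + 64.12×9 = 883.53 + 19445.72 + 577.08 = 20906.33
ΣP(Period 0)·Q(Period 0) = 294.51×3 + 2777.96×7 + 64.12×8 = 883.53 + 19445.72 + 512.96 = 20842.21
Index = 20906.33 / 20842.21 × 100 = 100.3076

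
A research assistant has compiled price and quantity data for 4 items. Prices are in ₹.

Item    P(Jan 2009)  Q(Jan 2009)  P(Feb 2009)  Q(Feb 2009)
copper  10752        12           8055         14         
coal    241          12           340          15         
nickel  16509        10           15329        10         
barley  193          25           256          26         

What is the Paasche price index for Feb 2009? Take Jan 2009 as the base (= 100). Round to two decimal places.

Paasche price index uses current-period quantities as weights.
ΣP(Feb 2009)·Q(Feb 2009) = 8055×14 + 340×15 + 15329×10 + 256×26 = 112770 + 5100 + 153290 + 6656 = 277816
ΣP(Jan 2009)·Q(Feb 2009) = 10752×14 + 241×15 + 16509×10 + 193×26 = 150528 + 3615 + 165090 + 5018 = 324251
Index = 277816 / 324251 × 100 = 85.6793

85.68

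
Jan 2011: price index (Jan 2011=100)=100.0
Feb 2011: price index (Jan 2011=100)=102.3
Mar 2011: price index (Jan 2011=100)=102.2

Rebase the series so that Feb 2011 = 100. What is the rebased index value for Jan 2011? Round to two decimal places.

97.75

Rebased(Jan 2011) = 100.0 / 102.3 × 100 = 97.7517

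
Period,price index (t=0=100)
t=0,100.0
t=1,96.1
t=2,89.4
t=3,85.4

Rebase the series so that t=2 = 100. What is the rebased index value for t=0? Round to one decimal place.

Rebased(t=0) = 100.0 / 89.4 × 100 = 111.8568

111.9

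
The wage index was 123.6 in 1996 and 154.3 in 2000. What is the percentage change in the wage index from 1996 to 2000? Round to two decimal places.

Change = (154.3 − 123.6) / 123.6 × 100
       = 30.7 / 123.6 × 100 = 24.8382%

24.84%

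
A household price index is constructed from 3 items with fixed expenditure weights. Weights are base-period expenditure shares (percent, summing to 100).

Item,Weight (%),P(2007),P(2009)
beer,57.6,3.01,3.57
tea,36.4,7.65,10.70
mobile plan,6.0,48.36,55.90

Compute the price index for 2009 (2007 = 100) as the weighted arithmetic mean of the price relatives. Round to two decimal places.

126.16

beer: 57.6 × (3.57/3.01) = 57.6 × 1.186047 = 68.3163
tea: 36.4 × (10.70/7.65) = 36.4 × 1.398693 = 50.9124
mobile plan: 6.0 × (55.90/48.36) = 6.0 × 1.155914 = 6.9355
Index = Σ wᵢ·(p₁ᵢ/p₀ᵢ) = 68.3163 + 50.9124 + 6.9355 = 126.1642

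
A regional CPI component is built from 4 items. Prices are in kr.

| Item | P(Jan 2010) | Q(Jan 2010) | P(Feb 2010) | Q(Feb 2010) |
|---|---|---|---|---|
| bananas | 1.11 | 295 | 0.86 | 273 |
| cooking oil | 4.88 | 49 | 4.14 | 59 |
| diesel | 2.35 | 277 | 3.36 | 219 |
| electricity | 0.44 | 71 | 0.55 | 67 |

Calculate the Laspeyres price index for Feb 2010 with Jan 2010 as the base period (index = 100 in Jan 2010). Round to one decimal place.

114.2

Laspeyres price index uses base-period quantities as weights.
ΣP(Feb 2010)·Q(Jan 2010) = 0.86×295 + 4.14×49 + 3.36×277 + 0.55×71 = 253.7 + 202.86 + 930.72 + 39.05 = 1426.33
ΣP(Jan 2010)·Q(Jan 2010) = 1.11×295 + 4.88×49 + 2.35×277 + 0.44×71 = 327.45 + 239.12 + 650.95 + 31.24 = 1248.76
Index = 1426.33 / 1248.76 × 100 = 114.2197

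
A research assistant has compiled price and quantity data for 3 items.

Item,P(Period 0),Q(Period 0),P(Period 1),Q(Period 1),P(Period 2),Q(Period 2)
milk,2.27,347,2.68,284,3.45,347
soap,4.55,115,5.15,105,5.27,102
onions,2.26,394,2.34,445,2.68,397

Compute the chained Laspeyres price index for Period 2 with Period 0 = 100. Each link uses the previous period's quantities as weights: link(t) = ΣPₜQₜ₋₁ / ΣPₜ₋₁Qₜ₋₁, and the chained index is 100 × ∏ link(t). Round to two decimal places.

129.16

Link Period 0→Period 1:
ΣP(Period 1)Q(Period 0) = 2.68×347 + 5.15×115 + 2.34×394 = 929.96 + 592.25 + 921.96 = 2444.17
ΣP(Period 0)Q(Period 0) = 2.27×347 + 4.55×115 + 2.26×394 = 787.69 + 523.25 + 890.44 = 2201.38
link = 2444.17/2201.38 = 1.110290
Link Period 1→Period 2:
ΣP(Period 2)Q(Period 1) = 3.45×284 + 5.27×105 + 2.68×445 = 979.8 + 553.35 + 1192.6 = 2725.75
ΣP(Period 1)Q(Period 1) = 2.68×284 + 5.15×105 + 2.34×445 = 761.12 + 540.75 + 1041.3 = 2343.17
link = 2725.75/2343.17 = 1.163275
Chained index = 100 × 1.110290 × 1.163275 = 129.1572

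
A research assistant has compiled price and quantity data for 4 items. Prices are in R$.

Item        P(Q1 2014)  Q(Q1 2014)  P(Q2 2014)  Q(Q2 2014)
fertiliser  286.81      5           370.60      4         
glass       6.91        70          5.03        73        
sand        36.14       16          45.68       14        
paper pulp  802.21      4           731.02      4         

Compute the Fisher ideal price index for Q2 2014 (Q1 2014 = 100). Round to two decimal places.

Laspeyres component (base-period weights):
ΣP(Q2 2014)Q(Q1 2014) = 370.60×5 + 5.03×70 + 45.68×16 + 731.02×4 = 1853 + 352.1 + 730.88 + 2924.08 = 5860.06
ΣP(Q1 2014)Q(Q1 2014) = 286.81×5 + 6.91×70 + 36.14×16 + 802.21×4 = 1434.05 + 483.7 + 578.24 + 3208.84 = 5704.83
L = 5860.06 / 5704.83 × 100 = 102.7210
Paasche component (current-period weights):
ΣP(Q2 2014)Q(Q2 2014) = 370.60×4 + 5.03×73 + 45.68×14 + 731.02×4 = 1482.4 + 367.19 + 639.52 + 2924.08 = 5413.19
ΣP(Q1 2014)Q(Q2 2014) = 286.81×4 + 6.91×73 + 36.14×14 + 802.21×4 = 1147.24 + 504.43 + 505.96 + 3208.84 = 5366.47
P = 5413.19 / 5366.47 × 100 = 100.8706
Fisher = √(L × P) = √(102.7210 × 100.8706) = 101.7916

101.79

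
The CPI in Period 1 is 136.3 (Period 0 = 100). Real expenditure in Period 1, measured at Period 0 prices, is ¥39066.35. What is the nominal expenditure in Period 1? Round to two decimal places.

53247.44

Nominal = Real × (Index/100) = 39066.35 × (136.3/100)
        = 39066.35 × 1.363 = 53247.4351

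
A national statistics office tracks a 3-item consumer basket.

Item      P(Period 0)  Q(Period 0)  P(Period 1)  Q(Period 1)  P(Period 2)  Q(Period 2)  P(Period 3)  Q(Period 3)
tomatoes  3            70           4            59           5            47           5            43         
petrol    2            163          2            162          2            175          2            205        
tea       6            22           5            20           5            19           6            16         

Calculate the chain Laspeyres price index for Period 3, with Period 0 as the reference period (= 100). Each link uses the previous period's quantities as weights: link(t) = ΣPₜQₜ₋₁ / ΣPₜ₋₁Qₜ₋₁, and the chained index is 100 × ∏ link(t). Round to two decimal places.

120.03

Link Period 0→Period 1:
ΣP(Period 1)Q(Period 0) = 4×70 + 2×163 + 5×22 = 280 + 326 + 110 = 716
ΣP(Period 0)Q(Period 0) = 3×70 + 2×163 + 6×22 = 210 + 326 + 132 = 668
link = 716/668 = 1.071856
Link Period 1→Period 2:
ΣP(Period 2)Q(Period 1) = 5×59 + 2×162 + 5×20 = 295 + 324 + 100 = 719
ΣP(Period 1)Q(Period 1) = 4×59 + 2×162 + 5×20 = 236 + 324 + 100 = 660
link = 719/660 = 1.089394
Link Period 2→Period 3:
ΣP(Period 3)Q(Period 2) = 5×47 + 2×175 + 6×19 = 235 + 350 + 114 = 699
ΣP(Period 2)Q(Period 2) = 5×47 + 2×175 + 5×19 = 235 + 350 + 95 = 680
link = 699/680 = 1.027941
Chained index = 100 × 1.071856 × 1.089394 × 1.027941 = 120.0300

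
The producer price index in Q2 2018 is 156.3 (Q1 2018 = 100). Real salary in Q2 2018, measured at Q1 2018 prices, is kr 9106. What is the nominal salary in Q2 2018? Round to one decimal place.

14232.7

Nominal = Real × (Index/100) = 9106 × (156.3/100)
        = 9106 × 1.563 = 14232.6780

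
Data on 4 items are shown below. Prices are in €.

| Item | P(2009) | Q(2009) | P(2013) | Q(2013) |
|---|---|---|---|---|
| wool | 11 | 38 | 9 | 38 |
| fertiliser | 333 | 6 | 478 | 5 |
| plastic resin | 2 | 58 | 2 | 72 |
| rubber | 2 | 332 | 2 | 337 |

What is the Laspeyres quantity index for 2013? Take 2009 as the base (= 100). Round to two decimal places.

90.77

Laspeyres quantity index uses base-period prices as weights.
ΣP(2009)·Q(2013) = 11×38 + 333×5 + 2×72 + 2×337 = 418 + 1665 + 144 + 674 = 2901
ΣP(2009)·Q(2009) = 11×38 + 333×6 + 2×58 + 2×332 = 418 + 1998 + 116 + 664 = 3196
Index = 2901 / 3196 × 100 = 90.7697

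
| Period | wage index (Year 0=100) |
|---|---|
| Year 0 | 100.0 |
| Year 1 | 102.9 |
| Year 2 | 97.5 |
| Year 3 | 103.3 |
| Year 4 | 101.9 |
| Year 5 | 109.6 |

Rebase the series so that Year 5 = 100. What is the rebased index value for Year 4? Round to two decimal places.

Rebased(Year 4) = 101.9 / 109.6 × 100 = 92.9745

92.97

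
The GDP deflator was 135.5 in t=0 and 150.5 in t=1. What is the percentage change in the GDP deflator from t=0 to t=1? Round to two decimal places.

11.07%

Change = (150.5 − 135.5) / 135.5 × 100
       = 15.0 / 135.5 × 100 = 11.0701%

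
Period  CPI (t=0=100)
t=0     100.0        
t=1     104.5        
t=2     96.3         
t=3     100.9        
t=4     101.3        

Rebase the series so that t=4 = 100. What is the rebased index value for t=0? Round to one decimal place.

Rebased(t=0) = 100.0 / 101.3 × 100 = 98.7167

98.7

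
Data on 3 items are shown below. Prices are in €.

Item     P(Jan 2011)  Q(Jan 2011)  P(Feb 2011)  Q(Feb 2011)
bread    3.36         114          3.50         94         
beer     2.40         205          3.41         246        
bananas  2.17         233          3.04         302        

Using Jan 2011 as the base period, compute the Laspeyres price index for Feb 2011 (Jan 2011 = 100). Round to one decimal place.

130.8

Laspeyres price index uses base-period quantities as weights.
ΣP(Feb 2011)·Q(Jan 2011) = 3.50×114 + 3.41×205 + 3.04×233 = 399 + 699.05 + 708.32 = 1806.37
ΣP(Jan 2011)·Q(Jan 2011) = 3.36×114 + 2.40×205 + 2.17×233 = 383.04 + 492 + 505.61 = 1380.65
Index = 1806.37 / 1380.65 × 100 = 130.8348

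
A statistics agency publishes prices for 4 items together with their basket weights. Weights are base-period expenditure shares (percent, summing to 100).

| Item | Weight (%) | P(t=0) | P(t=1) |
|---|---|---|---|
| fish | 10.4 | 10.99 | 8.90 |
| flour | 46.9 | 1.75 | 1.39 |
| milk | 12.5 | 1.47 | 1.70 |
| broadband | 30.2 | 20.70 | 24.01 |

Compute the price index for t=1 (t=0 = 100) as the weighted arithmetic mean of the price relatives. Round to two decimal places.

fish: 10.4 × (8.90/10.99) = 10.4 × 0.809827 = 8.4222
flour: 46.9 × (1.39/1.75) = 46.9 × 0.794286 = 37.2520
milk: 12.5 × (1.70/1.47) = 12.5 × 1.156463 = 14.4558
broadband: 30.2 × (24.01/20.70) = 30.2 × 1.159903 = 35.0291
Index = Σ wᵢ·(p₁ᵢ/p₀ᵢ) = 8.4222 + 37.2520 + 14.4558 + 35.0291 = 95.1591

95.16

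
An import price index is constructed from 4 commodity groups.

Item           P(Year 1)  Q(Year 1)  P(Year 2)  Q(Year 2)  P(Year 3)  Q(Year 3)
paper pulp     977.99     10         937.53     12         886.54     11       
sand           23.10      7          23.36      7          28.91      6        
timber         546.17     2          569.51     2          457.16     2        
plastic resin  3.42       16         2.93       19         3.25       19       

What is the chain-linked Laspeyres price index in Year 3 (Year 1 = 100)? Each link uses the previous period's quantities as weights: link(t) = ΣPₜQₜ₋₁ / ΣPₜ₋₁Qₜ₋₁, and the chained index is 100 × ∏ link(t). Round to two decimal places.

90.65

Link Year 1→Year 2:
ΣP(Year 2)Q(Year 1) = 937.53×10 + 23.36×7 + 569.51×2 + 2.93×16 = 9375.3 + 163.52 + 1139.02 + 46.88 = 10724.72
ΣP(Year 1)Q(Year 1) = 977.99×10 + 23.10×7 + 546.17×2 + 3.42×16 = 9779.9 + 161.7 + 1092.34 + 54.72 = 11088.66
link = 10724.72/11088.66 = 0.967179
Link Year 2→Year 3:
ΣP(Year 3)Q(Year 2) = 886.54×12 + 28.91×7 + 457.16×2 + 3.25×19 = 10638.48 + 202.37 + 914.32 + 61.75 = 11816.92
ΣP(Year 2)Q(Year 2) = 937.53×12 + 23.36×7 + 569.51×2 + 2.93×19 = 11250.36 + 163.52 + 1139.02 + 55.67 = 12608.57
link = 11816.92/12608.57 = 0.937213
Chained index = 100 × 0.967179 × 0.937213 = 90.6453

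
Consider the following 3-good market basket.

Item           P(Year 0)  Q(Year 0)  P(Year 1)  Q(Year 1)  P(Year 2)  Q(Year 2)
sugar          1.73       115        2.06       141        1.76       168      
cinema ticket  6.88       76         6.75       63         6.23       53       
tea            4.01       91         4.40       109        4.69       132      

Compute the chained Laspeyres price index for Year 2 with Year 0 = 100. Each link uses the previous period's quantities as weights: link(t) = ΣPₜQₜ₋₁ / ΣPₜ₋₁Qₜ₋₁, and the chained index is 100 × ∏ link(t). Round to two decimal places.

Link Year 0→Year 1:
ΣP(Year 1)Q(Year 0) = 2.06×115 + 6.75×76 + 4.40×91 = 236.9 + 513 + 400.4 = 1150.3
ΣP(Year 0)Q(Year 0) = 1.73×115 + 6.88×76 + 4.01×91 = 198.95 + 522.88 + 364.91 = 1086.74
link = 1150.3/1086.74 = 1.058487
Link Year 1→Year 2:
ΣP(Year 2)Q(Year 1) = 1.76×141 + 6.23×63 + 4.69×109 = 248.16 + 392.49 + 511.21 = 1151.86
ΣP(Year 1)Q(Year 1) = 2.06×141 + 6.75×63 + 4.40×109 = 290.46 + 425.25 + 479.6 = 1195.31
link = 1151.86/1195.31 = 0.963650
Chained index = 100 × 1.058487 × 0.963650 = 102.0010

102.00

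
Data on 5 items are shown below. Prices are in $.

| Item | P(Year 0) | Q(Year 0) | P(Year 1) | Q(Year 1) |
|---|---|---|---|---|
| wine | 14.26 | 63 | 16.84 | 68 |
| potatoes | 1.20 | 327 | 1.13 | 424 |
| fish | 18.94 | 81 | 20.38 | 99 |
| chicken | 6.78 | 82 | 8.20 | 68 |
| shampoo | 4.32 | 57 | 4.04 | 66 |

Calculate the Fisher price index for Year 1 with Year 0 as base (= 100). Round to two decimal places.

Laspeyres component (base-period weights):
ΣP(Year 1)Q(Year 0) = 16.84×63 + 1.13×327 + 20.38×81 + 8.20×82 + 4.04×57 = 1060.92 + 369.51 + 1650.78 + 672.4 + 230.28 = 3983.89
ΣP(Year 0)Q(Year 0) = 14.26×63 + 1.20×327 + 18.94×81 + 6.78×82 + 4.32×57 = 898.38 + 392.4 + 1534.14 + 555.96 + 246.24 = 3627.12
L = 3983.89 / 3627.12 × 100 = 109.8362
Paasche component (current-period weights):
ΣP(Year 1)Q(Year 1) = 16.84×68 + 1.13×424 + 20.38×99 + 8.20×68 + 4.04×66 = 1145.12 + 479.12 + 2017.62 + 557.6 + 266.64 = 4466.1
ΣP(Year 0)Q(Year 1) = 14.26×68 + 1.20×424 + 18.94×99 + 6.78×68 + 4.32×66 = 969.68 + 508.8 + 1875.06 + 461.04 + 285.12 = 4099.7
P = 4466.1 / 4099.7 × 100 = 108.9372
Fisher = √(L × P) = √(109.8362 × 108.9372) = 109.3858

109.39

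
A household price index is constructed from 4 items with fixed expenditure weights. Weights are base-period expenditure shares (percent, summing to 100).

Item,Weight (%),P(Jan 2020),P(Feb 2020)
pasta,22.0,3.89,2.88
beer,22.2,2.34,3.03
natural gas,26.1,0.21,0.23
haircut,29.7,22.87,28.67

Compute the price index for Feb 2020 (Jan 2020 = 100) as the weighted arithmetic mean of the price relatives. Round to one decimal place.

110.9

pasta: 22.0 × (2.88/3.89) = 22.0 × 0.740360 = 16.2879
beer: 22.2 × (3.03/2.34) = 22.2 × 1.294872 = 28.7462
natural gas: 26.1 × (0.23/0.21) = 26.1 × 1.095238 = 28.5857
haircut: 29.7 × (28.67/22.87) = 29.7 × 1.253607 = 37.2321
Index = Σ wᵢ·(p₁ᵢ/p₀ᵢ) = 16.2879 + 28.7462 + 28.5857 + 37.2321 = 110.8519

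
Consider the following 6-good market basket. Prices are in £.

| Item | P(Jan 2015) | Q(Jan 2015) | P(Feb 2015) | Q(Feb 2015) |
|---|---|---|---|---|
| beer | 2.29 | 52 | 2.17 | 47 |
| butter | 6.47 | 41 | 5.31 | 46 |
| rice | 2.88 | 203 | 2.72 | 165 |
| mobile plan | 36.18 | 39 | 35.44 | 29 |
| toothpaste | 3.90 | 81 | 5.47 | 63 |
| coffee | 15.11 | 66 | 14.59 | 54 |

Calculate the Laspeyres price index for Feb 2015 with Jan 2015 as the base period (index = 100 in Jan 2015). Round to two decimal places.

99.40

Laspeyres price index uses base-period quantities as weights.
ΣP(Feb 2015)·Q(Jan 2015) = 2.17×52 + 5.31×41 + 2.72×203 + 35.44×39 + 5.47×81 + 14.59×66 = 112.84 + 217.71 + 552.16 + 1382.16 + 443.07 + 962.94 = 3670.88
ΣP(Jan 2015)·Q(Jan 2015) = 2.29×52 + 6.47×41 + 2.88×203 + 36.18×39 + 3.90×81 + 15.11×66 = 119.08 + 265.27 + 584.64 + 1411.02 + 315.9 + 997.26 = 3693.17
Index = 3670.88 / 3693.17 × 100 = 99.3965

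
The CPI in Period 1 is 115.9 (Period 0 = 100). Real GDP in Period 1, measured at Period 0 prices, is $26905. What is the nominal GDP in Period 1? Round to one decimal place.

31182.9

Nominal = Real × (Index/100) = 26905 × (115.9/100)
        = 26905 × 1.159 = 31182.8950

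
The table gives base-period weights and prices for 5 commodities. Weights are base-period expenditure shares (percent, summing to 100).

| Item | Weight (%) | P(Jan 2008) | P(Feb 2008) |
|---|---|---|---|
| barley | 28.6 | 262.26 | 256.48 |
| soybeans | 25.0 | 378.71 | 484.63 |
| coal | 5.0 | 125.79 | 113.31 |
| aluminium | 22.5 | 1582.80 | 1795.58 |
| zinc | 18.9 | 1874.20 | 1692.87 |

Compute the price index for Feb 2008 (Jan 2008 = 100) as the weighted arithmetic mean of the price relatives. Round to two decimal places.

107.06

barley: 28.6 × (256.48/262.26) = 28.6 × 0.977961 = 27.9697
soybeans: 25.0 × (484.63/378.71) = 25.0 × 1.279686 = 31.9922
coal: 5.0 × (113.31/125.79) = 5.0 × 0.900787 = 4.5039
aluminium: 22.5 × (1795.58/1582.80) = 22.5 × 1.134433 = 25.5247
zinc: 18.9 × (1692.87/1874.20) = 18.9 × 0.903249 = 17.0714
Index = Σ wᵢ·(p₁ᵢ/p₀ᵢ) = 27.9697 + 31.9922 + 4.5039 + 25.5247 + 17.0714 = 107.0619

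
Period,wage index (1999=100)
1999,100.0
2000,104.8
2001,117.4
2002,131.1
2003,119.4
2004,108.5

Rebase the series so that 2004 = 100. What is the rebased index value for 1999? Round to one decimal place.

92.2

Rebased(1999) = 100.0 / 108.5 × 100 = 92.1659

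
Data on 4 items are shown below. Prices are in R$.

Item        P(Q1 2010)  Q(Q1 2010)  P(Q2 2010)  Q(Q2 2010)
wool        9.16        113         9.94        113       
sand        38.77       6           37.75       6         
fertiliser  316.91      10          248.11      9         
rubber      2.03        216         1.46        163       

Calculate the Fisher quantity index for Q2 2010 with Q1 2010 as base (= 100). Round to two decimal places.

91.72

Laspeyres component (base-period weights):
ΣP(Q1 2010)Q(Q2 2010) = 9.16×113 + 38.77×6 + 316.91×9 + 2.03×163 = 1035.08 + 232.62 + 2852.19 + 330.89 = 4450.78
ΣP(Q1 2010)Q(Q1 2010) = 9.16×113 + 38.77×6 + 316.91×10 + 2.03×216 = 1035.08 + 232.62 + 3169.1 + 438.48 = 4875.28
L = 4450.78 / 4875.28 × 100 = 91.2928
Paasche component (current-period weights):
ΣP(Q2 2010)Q(Q2 2010) = 9.94×113 + 37.75×6 + 248.11×9 + 1.46×163 = 1123.22 + 226.5 + 2232.99 + 237.98 = 3820.69
ΣP(Q2 2010)Q(Q1 2010) = 9.94×113 + 37.75×6 + 248.11×10 + 1.46×216 = 1123.22 + 226.5 + 2481.1 + 315.36 = 4146.18
P = 3820.69 / 4146.18 × 100 = 92.1496
Fisher = √(L × P) = √(91.2928 × 92.1496) = 91.7202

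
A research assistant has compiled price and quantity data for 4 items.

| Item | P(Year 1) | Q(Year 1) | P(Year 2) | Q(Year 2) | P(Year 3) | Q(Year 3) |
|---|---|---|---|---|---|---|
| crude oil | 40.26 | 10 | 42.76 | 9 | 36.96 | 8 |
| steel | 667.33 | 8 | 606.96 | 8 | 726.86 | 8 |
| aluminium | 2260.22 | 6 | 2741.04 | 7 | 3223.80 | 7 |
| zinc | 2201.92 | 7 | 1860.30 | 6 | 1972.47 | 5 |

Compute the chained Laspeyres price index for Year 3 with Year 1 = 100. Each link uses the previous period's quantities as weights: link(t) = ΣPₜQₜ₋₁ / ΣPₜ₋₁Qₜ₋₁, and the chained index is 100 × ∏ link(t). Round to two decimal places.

114.05

Link Year 1→Year 2:
ΣP(Year 2)Q(Year 1) = 42.76×10 + 606.96×8 + 2741.04×6 + 1860.30×7 = 427.6 + 4855.68 + 16446.24 + 13022.1 = 34751.62
ΣP(Year 1)Q(Year 1) = 40.26×10 + 667.33×8 + 2260.22×6 + 2201.92×7 = 402.6 + 5338.64 + 13561.32 + 15413.44 = 34716
link = 34751.62/34716 = 1.001026
Link Year 2→Year 3:
ΣP(Year 3)Q(Year 2) = 36.96×9 + 726.86×8 + 3223.80×7 + 1972.47×6 = 332.64 + 5814.88 + 22566.6 + 11834.82 = 40548.94
ΣP(Year 2)Q(Year 2) = 42.76×9 + 606.96×8 + 2741.04×7 + 1860.30×6 = 384.84 + 4855.68 + 19187.28 + 11161.8 = 35589.6
link = 40548.94/35589.6 = 1.139348
Chained index = 100 × 1.001026 × 1.139348 = 114.0517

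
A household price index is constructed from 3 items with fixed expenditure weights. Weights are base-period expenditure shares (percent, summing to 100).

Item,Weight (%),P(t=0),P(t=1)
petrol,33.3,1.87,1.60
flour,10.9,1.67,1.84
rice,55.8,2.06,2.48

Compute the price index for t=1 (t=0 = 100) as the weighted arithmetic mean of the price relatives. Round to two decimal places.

petrol: 33.3 × (1.60/1.87) = 33.3 × 0.855615 = 28.4920
flour: 10.9 × (1.84/1.67) = 10.9 × 1.101796 = 12.0096
rice: 55.8 × (2.48/2.06) = 55.8 × 1.203883 = 67.1767
Index = Σ wᵢ·(p₁ᵢ/p₀ᵢ) = 28.4920 + 12.0096 + 67.1767 = 107.6783

107.68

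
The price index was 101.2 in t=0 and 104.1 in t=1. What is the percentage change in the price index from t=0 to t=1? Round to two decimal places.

Change = (104.1 − 101.2) / 101.2 × 100
       = 2.9 / 101.2 × 100 = 2.8656%

2.87%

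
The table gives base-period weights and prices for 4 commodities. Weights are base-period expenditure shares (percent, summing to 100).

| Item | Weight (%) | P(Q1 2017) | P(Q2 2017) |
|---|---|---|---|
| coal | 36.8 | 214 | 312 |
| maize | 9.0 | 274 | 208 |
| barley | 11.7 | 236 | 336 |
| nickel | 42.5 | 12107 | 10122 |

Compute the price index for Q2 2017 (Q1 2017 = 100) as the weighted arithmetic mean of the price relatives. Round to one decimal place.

coal: 36.8 × (312/214) = 36.8 × 1.457944 = 53.6523
maize: 9.0 × (208/274) = 9.0 × 0.759124 = 6.8321
barley: 11.7 × (336/236) = 11.7 × 1.423729 = 16.6576
nickel: 42.5 × (10122/12107) = 42.5 × 0.836045 = 35.5319
Index = Σ wᵢ·(p₁ᵢ/p₀ᵢ) = 53.6523 + 6.8321 + 16.6576 + 35.5319 = 112.6740

112.7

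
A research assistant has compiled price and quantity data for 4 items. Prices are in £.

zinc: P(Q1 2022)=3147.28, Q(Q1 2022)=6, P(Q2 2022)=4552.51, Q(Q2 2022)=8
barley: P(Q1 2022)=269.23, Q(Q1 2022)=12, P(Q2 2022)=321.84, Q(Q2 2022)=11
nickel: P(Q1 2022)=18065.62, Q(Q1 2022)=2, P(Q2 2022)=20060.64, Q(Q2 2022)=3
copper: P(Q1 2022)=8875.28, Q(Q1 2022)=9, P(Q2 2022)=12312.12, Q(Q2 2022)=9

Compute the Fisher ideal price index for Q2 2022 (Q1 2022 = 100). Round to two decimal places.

130.94

Laspeyres component (base-period weights):
ΣP(Q2 2022)Q(Q1 2022) = 4552.51×6 + 321.84×12 + 20060.64×2 + 12312.12×9 = 27315.06 + 3862.08 + 40121.28 + 110809.08 = 182107.5
ΣP(Q1 2022)Q(Q1 2022) = 3147.28×6 + 269.23×12 + 18065.62×2 + 8875.28×9 = 18883.68 + 3230.76 + 36131.24 + 79877.52 = 138123.2
L = 182107.5 / 138123.2 × 100 = 131.8443
Paasche component (current-period weights):
ΣP(Q2 2022)Q(Q2 2022) = 4552.51×8 + 321.84×11 + 20060.64×3 + 12312.12×9 = 36420.08 + 3540.24 + 60181.92 + 110809.08 = 210951.32
ΣP(Q1 2022)Q(Q2 2022) = 3147.28×8 + 269.23×11 + 18065.62×3 + 8875.28×9 = 25178.24 + 2961.53 + 54196.86 + 79877.52 = 162214.15
P = 210951.32 / 162214.15 × 100 = 130.0450
Fisher = √(L × P) = √(131.8443 × 130.0450) = 130.9415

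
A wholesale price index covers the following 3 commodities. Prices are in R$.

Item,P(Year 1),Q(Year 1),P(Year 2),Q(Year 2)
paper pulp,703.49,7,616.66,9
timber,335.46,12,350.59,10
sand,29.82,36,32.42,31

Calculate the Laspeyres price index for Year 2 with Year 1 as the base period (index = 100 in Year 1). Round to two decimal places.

96.68

Laspeyres price index uses base-period quantities as weights.
ΣP(Year 2)·Q(Year 1) = 616.66×7 + 350.59×12 + 32.42×36 = 4316.62 + 4207.08 + 1167.12 = 9690.82
ΣP(Year 1)·Q(Year 1) = 703.49×7 + 335.46×12 + 29.82×36 = 4924.43 + 4025.52 + 1073.52 = 10023.47
Index = 9690.82 / 10023.47 × 100 = 96.6813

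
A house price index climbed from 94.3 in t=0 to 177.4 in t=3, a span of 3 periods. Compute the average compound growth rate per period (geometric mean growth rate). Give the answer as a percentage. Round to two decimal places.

23.45%

Growth factor = (177.4/94.3)^(1/3) = (1.881230)^(1/3) = 1.234470
Growth rate = 1.234470 − 1 = 0.234470 = 23.4470%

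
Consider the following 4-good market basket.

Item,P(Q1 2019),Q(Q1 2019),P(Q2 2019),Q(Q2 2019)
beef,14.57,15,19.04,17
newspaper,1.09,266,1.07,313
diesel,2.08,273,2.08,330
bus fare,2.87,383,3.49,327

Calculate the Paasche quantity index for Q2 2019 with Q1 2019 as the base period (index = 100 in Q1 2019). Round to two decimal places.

100.46

Paasche quantity index uses current-period prices as weights.
ΣP(Q2 2019)·Q(Q2 2019) = 19.04×17 + 1.07×313 + 2.08×330 + 3.49×327 = 323.68 + 334.91 + 686.4 + 1141.23 = 2486.22
ΣP(Q2 2019)·Q(Q1 2019) = 19.04×15 + 1.07×266 + 2.08×273 + 3.49×383 = 285.6 + 284.62 + 567.84 + 1336.67 = 2474.73
Index = 2486.22 / 2474.73 × 100 = 100.4643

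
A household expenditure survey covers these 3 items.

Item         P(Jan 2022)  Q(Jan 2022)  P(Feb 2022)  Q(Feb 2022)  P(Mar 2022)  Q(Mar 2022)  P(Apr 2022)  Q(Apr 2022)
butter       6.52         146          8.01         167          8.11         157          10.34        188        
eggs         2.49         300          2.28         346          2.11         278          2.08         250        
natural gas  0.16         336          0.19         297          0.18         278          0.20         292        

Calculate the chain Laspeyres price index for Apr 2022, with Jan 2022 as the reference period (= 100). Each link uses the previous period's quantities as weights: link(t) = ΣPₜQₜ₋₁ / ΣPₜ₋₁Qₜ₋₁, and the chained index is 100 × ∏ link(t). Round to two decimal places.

126.62

Link Jan 2022→Feb 2022:
ΣP(Feb 2022)Q(Jan 2022) = 8.01×146 + 2.28×300 + 0.19×336 = 1169.46 + 684 + 63.84 = 1917.3
ΣP(Jan 2022)Q(Jan 2022) = 6.52×146 + 2.49×300 + 0.16×336 = 951.92 + 747 + 53.76 = 1752.68
link = 1917.3/1752.68 = 1.093925
Link Feb 2022→Mar 2022:
ΣP(Mar 2022)Q(Feb 2022) = 8.11×167 + 2.11×346 + 0.18×297 = 1354.37 + 730.06 + 53.46 = 2137.89
ΣP(Feb 2022)Q(Feb 2022) = 8.01×167 + 2.28×346 + 0.19×297 = 1337.67 + 788.88 + 56.43 = 2182.98
link = 2137.89/2182.98 = 0.979345
Link Mar 2022→Apr 2022:
ΣP(Apr 2022)Q(Mar 2022) = 10.34×157 + 2.08×278 + 0.20×278 = 1623.38 + 578.24 + 55.6 = 2257.22
ΣP(Mar 2022)Q(Mar 2022) = 8.11×157 + 2.11×278 + 0.18×278 = 1273.27 + 586.58 + 50.04 = 1909.89
link = 2257.22/1909.89 = 1.181859
Chained index = 100 × 1.093925 × 0.979345 × 1.181859 = 126.6160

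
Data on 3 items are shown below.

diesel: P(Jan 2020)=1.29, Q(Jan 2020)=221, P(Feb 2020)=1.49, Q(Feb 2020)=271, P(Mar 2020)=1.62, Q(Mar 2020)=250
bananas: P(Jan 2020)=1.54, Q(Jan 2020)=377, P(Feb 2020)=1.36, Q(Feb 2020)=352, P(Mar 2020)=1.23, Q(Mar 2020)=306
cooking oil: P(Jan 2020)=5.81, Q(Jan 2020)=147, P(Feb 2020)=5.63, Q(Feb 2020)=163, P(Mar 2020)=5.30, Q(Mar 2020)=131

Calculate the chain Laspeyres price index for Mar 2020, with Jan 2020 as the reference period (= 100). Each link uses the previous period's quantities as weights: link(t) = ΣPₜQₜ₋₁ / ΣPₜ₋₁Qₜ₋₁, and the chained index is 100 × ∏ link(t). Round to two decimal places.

93.62

Link Jan 2020→Feb 2020:
ΣP(Feb 2020)Q(Jan 2020) = 1.49×221 + 1.36×377 + 5.63×147 = 329.29 + 512.72 + 827.61 = 1669.62
ΣP(Jan 2020)Q(Jan 2020) = 1.29×221 + 1.54×377 + 5.81×147 = 285.09 + 580.58 + 854.07 = 1719.74
link = 1669.62/1719.74 = 0.970856
Link Feb 2020→Mar 2020:
ΣP(Mar 2020)Q(Feb 2020) = 1.62×271 + 1.23×352 + 5.30×163 = 439.02 + 432.96 + 863.9 = 1735.88
ΣP(Feb 2020)Q(Feb 2020) = 1.49×271 + 1.36×352 + 5.63×163 = 403.79 + 478.72 + 917.69 = 1800.2
link = 1735.88/1800.2 = 0.964271
Chained index = 100 × 0.970856 × 0.964271 = 93.6168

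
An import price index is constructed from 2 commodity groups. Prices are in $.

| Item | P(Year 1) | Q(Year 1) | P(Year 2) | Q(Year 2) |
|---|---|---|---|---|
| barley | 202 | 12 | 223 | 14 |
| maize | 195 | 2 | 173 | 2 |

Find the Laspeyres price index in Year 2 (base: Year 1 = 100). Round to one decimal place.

Laspeyres price index uses base-period quantities as weights.
ΣP(Year 2)·Q(Year 1) = 223×12 + 173×2 = 2676 + 346 = 3022
ΣP(Year 1)·Q(Year 1) = 202×12 + 195×2 = 2424 + 390 = 2814
Index = 3022 / 2814 × 100 = 107.3916

107.4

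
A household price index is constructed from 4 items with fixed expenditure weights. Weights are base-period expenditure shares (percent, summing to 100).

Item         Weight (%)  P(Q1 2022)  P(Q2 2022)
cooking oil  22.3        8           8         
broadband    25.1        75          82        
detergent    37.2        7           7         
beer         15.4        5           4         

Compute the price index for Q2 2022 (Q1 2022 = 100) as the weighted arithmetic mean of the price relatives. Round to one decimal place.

99.3

cooking oil: 22.3 × (8/8) = 22.3 × 1.000000 = 22.3000
broadband: 25.1 × (82/75) = 25.1 × 1.093333 = 27.4427
detergent: 37.2 × (7/7) = 37.2 × 1.000000 = 37.2000
beer: 15.4 × (4/5) = 15.4 × 0.800000 = 12.3200
Index = Σ wᵢ·(p₁ᵢ/p₀ᵢ) = 22.3000 + 27.4427 + 37.2000 + 12.3200 = 99.2627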